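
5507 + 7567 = 13074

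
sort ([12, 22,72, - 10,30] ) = [ - 10, 12, 22,30, 72]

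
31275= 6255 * 5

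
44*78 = 3432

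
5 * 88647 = 443235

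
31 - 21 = 10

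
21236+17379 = 38615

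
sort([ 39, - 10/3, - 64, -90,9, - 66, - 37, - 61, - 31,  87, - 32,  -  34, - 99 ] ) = [-99, - 90, - 66, - 64, - 61, - 37, - 34, - 32, - 31 , - 10/3 , 9,39, 87]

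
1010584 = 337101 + 673483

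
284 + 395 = 679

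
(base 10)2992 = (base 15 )d47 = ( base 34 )2k0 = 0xBB0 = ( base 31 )33g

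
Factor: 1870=2^1*5^1*11^1*17^1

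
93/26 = 3 + 15/26 = 3.58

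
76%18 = 4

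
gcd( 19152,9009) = 63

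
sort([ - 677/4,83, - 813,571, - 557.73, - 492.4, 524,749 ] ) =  [ - 813, - 557.73, - 492.4, - 677/4 , 83, 524,571,749 ] 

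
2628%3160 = 2628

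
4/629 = 4/629 = 0.01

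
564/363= 188/121 = 1.55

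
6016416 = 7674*784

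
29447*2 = 58894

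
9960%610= 200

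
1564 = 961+603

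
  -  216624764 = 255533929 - 472158693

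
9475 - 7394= 2081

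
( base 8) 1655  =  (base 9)1255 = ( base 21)22H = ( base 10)941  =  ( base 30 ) 11b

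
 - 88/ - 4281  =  88/4281 = 0.02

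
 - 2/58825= - 1 + 58823/58825=-0.00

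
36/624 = 3/52= 0.06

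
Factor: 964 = 2^2*241^1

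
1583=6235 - 4652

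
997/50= 19 + 47/50  =  19.94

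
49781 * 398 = 19812838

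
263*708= 186204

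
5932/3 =5932/3 = 1977.33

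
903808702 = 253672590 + 650136112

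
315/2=315/2=157.50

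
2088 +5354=7442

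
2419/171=14 + 25/171 = 14.15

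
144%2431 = 144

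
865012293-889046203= - 24033910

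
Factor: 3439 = 19^1*181^1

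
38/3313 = 38/3313 = 0.01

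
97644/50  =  48822/25 = 1952.88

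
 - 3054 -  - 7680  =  4626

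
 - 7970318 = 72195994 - 80166312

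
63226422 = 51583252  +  11643170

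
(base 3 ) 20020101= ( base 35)3OV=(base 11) 3463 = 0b1000111000010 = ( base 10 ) 4546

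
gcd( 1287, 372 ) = 3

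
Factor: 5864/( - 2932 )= - 2^1 = - 2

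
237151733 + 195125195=432276928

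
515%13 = 8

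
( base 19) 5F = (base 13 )86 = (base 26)46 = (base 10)110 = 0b1101110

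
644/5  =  644/5 = 128.80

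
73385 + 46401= 119786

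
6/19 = 6/19 =0.32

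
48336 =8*6042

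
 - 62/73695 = -62/73695= - 0.00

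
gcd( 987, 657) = 3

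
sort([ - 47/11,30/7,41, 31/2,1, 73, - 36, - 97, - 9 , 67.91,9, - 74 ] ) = [- 97,-74, - 36, - 9, - 47/11,1,30/7,9,31/2, 41, 67.91, 73 ]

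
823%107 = 74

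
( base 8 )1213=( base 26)p1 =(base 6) 3003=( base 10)651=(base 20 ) 1cb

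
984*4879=4800936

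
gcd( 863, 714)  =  1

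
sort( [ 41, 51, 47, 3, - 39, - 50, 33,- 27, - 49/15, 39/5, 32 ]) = [-50,  -  39,  -  27, - 49/15, 3, 39/5,32, 33,41, 47,51]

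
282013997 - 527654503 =-245640506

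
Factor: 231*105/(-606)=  - 8085/202=-  2^ (-1 )* 3^1*5^1*7^2*11^1*101^( - 1 ) 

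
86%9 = 5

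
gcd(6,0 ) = 6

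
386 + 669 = 1055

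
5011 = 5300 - 289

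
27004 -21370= 5634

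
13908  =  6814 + 7094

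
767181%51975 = 39531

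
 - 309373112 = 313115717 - 622488829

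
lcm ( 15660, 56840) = 1534680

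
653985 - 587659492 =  - 587005507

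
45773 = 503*91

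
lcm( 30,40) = 120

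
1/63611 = 1/63611 = 0.00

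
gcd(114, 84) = 6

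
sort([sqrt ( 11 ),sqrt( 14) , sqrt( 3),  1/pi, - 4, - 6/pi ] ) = [  -  4, - 6/pi, 1/pi,  sqrt(3),  sqrt(11),sqrt (14)]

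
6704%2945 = 814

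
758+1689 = 2447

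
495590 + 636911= 1132501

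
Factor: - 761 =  - 761^1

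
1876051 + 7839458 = 9715509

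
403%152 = 99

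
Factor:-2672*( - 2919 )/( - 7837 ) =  - 2^4*3^1*7^1 * 17^(-1)*139^1 * 167^1 * 461^(- 1 ) = - 7799568/7837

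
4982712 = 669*7448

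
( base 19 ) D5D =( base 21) AID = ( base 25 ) 7h1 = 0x12c1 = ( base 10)4801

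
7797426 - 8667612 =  - 870186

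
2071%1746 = 325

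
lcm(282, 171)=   16074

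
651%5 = 1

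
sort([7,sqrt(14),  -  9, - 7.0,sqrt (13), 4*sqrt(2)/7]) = [ - 9, - 7.0,  4*sqrt( 2 )/7,sqrt (13 ),sqrt( 14), 7] 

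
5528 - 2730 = 2798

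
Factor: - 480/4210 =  - 2^4 * 3^1*421^( - 1)=- 48/421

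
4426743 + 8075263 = 12502006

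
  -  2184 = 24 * (-91)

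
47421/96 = 493+ 31/32 = 493.97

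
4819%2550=2269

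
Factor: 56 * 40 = 2240 =2^6*5^1 * 7^1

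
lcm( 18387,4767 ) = 128709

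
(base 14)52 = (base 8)110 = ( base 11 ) 66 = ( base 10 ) 72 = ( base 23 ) 33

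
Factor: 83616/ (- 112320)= -2^(- 1)*3^( - 2 )*5^(-1) * 67^1 = -  67/90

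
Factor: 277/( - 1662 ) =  - 1/6 = - 2^( - 1)*3^(-1 )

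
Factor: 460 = 2^2*5^1* 23^1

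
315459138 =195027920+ 120431218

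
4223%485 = 343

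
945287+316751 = 1262038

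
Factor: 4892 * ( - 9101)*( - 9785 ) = 435648670220 = 2^2*5^1 * 19^2*103^1 * 479^1 * 1223^1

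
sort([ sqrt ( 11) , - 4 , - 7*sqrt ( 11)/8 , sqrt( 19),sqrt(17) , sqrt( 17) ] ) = [ -4,-7*sqrt(11)/8 , sqrt( 11),sqrt( 17),sqrt( 17),sqrt(19) ]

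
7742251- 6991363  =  750888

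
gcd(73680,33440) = 80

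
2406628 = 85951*28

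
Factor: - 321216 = -2^6*3^1*7^1*239^1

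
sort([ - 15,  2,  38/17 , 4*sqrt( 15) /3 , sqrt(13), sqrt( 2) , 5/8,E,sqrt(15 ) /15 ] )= [ - 15, sqrt( 15 )/15, 5/8, sqrt( 2 ) , 2,  38/17,E , sqrt( 13), 4* sqrt( 15 )/3]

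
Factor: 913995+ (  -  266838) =647157= 3^1*7^1*30817^1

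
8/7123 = 8/7123 = 0.00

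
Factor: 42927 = 3^1*41^1*349^1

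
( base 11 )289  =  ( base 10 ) 339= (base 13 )201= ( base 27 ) cf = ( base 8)523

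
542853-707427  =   -164574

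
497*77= 38269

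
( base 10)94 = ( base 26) 3G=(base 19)4I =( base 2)1011110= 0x5e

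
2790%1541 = 1249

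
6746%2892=962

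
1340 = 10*134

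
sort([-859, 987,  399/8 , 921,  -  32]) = [ - 859, -32,399/8, 921 , 987]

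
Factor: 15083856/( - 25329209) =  - 2^4 * 3^2*29^( - 1)*31^2*109^1 * 873421^( - 1) 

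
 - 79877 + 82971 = 3094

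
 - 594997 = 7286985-7881982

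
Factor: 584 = 2^3*73^1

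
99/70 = 1 + 29/70 = 1.41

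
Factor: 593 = 593^1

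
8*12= 96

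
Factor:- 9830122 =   -  2^1*53^1*92737^1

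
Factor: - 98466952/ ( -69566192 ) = 2^ (- 1 )*59^ (- 1)*67^1*73693^(  -  1)*183707^1  =  12308369/8695774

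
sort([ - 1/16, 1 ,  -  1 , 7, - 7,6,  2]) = [ - 7,  -  1, - 1/16, 1,2,  6 , 7] 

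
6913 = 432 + 6481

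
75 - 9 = 66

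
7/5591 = 7/5591 = 0.00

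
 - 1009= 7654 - 8663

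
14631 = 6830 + 7801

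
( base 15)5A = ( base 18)4D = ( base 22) 3J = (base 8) 125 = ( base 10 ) 85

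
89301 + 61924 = 151225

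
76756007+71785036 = 148541043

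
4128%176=80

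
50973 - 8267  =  42706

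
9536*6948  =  66256128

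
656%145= 76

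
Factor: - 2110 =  - 2^1* 5^1*211^1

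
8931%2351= 1878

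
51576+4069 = 55645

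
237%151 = 86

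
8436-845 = 7591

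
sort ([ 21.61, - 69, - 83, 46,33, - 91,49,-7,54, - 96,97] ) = [-96, - 91, - 83,-69, - 7,  21.61,33,46,49, 54, 97] 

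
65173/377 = 65173/377 = 172.87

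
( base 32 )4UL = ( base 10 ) 5077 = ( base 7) 20542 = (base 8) 11725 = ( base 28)6d9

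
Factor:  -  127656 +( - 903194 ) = - 2^1*5^2*53^1*389^1 = - 1030850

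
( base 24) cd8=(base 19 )110C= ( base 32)720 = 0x1c40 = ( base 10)7232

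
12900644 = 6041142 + 6859502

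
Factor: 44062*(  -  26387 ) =-1162663994 =- 2^1*22031^1 *26387^1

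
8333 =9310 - 977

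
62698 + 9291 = 71989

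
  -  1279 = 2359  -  3638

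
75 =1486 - 1411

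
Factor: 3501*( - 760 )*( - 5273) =2^3*3^2*5^1 *19^1*389^1*5273^1 = 14030187480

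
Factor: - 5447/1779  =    -  3^(- 1 )*13^1 * 419^1 * 593^ ( - 1)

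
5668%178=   150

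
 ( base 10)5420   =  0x152c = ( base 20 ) db0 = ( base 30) 60k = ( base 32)59C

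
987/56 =141/8 = 17.62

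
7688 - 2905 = 4783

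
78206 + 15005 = 93211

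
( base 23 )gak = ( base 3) 102221202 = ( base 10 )8714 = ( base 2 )10001000001010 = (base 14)3266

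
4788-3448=1340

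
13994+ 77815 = 91809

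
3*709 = 2127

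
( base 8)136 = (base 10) 94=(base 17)59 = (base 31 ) 31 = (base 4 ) 1132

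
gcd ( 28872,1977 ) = 3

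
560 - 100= 460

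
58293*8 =466344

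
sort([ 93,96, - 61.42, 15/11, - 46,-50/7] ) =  [ - 61.42, - 46, - 50/7,  15/11, 93, 96 ]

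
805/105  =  23/3 = 7.67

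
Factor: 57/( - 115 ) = -3^1*5^( - 1)* 19^1*23^( - 1) 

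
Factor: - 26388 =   -  2^2*  3^2*733^1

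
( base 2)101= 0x5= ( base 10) 5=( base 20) 5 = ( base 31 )5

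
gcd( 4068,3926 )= 2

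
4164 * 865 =3601860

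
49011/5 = 9802+1/5=9802.20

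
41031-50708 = - 9677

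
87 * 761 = 66207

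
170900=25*6836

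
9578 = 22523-12945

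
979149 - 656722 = 322427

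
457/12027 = 457/12027 = 0.04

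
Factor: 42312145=5^1*19^1*59^1*7549^1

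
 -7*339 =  - 2373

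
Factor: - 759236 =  - 2^2*347^1 *547^1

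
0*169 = 0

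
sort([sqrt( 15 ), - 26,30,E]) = [ - 26,E, sqrt(15),  30]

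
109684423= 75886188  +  33798235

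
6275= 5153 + 1122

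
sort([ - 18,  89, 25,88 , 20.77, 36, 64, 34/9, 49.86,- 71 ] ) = [ - 71, - 18, 34/9, 20.77,25, 36, 49.86, 64,88 , 89] 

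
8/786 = 4/393 = 0.01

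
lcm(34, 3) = 102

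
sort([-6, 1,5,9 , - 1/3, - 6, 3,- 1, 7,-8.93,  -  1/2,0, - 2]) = [ - 8.93, - 6, - 6, -2,- 1, - 1/2, - 1/3,0, 1, 3, 5,7,  9 ] 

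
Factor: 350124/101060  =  537/155 = 3^1*5^( - 1 ) * 31^( - 1) * 179^1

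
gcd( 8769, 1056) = 3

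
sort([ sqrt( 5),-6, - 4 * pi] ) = [ - 4*pi, - 6, sqrt( 5 )] 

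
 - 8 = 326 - 334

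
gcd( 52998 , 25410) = 726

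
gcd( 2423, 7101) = 1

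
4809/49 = 98 + 1/7= 98.14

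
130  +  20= 150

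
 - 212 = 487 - 699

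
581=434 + 147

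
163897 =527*311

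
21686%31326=21686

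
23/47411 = 23/47411= 0.00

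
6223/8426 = 6223/8426 = 0.74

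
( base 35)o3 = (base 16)34B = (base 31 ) r6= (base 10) 843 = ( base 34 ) or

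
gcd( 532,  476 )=28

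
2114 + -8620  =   - 6506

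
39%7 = 4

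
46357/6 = 46357/6 = 7726.17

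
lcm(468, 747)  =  38844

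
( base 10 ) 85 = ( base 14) 61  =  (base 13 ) 67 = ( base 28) 31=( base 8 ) 125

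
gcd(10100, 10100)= 10100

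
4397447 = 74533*59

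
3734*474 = 1769916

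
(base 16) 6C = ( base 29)3l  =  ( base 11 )99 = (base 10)108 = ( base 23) 4g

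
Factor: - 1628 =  - 2^2*11^1*37^1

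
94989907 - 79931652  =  15058255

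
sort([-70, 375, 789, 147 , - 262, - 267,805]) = [ - 267 , - 262, - 70, 147, 375,789 , 805]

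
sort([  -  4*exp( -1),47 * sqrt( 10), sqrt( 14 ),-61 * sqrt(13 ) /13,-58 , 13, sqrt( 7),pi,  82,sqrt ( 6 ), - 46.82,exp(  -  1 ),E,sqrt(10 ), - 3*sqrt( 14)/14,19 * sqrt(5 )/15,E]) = [ - 58, - 46.82, - 61*sqrt( 13)/13,  -  4*exp( - 1 ), - 3 * sqrt( 14 ) /14,exp (- 1),sqrt(6),  sqrt( 7),E, E,19 * sqrt(5)/15,pi,sqrt( 10 ), sqrt ( 14),13,82,47*sqrt( 10 ) ] 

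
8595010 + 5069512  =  13664522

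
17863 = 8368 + 9495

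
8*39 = 312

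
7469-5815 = 1654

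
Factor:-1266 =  - 2^1*3^1*211^1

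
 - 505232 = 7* (  -  72176)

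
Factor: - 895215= - 3^1*5^1*37^1*1613^1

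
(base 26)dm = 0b101101000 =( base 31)BJ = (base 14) 1BA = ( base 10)360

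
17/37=17/37 = 0.46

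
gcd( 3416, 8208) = 8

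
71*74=5254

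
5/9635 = 1/1927  =  0.00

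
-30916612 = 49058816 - 79975428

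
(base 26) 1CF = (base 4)33223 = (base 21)25G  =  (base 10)1003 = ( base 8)1753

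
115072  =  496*232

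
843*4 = 3372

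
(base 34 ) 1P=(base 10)59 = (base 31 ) 1s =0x3B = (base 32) 1R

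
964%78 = 28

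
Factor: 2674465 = 5^1*107^1*4999^1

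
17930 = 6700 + 11230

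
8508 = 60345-51837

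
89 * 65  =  5785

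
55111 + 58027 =113138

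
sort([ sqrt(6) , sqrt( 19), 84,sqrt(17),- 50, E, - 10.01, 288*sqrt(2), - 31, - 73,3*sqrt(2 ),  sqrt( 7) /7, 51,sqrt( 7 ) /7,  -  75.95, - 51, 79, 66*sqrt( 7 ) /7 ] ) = [ - 75.95, - 73,- 51,-50, - 31, - 10.01 , sqrt(7)/7, sqrt(7 )/7,sqrt( 6),  E,sqrt ( 17),3*sqrt(2), sqrt(19),66*sqrt(7)/7, 51,79, 84, 288*sqrt(2 ) ]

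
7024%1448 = 1232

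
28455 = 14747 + 13708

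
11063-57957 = -46894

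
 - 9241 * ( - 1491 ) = 13778331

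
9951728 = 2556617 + 7395111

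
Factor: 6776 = 2^3*7^1*11^2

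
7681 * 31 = 238111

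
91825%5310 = 1555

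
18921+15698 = 34619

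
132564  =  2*66282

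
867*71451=61948017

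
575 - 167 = 408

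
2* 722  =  1444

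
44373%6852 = 3261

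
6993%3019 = 955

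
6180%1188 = 240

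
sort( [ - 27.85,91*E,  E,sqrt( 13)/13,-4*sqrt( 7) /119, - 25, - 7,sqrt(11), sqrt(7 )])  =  [-27.85 ,  -  25, - 7, - 4*sqrt ( 7 ) /119,sqrt(13 )/13, sqrt( 7),E, sqrt( 11), 91*E]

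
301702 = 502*601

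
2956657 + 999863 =3956520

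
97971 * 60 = 5878260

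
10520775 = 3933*2675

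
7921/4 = 7921/4 =1980.25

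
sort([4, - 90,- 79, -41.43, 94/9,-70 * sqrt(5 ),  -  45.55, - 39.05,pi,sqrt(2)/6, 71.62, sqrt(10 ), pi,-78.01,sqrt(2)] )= [ - 70*sqrt(5),-90,-79, - 78.01,  -  45.55, - 41.43, - 39.05, sqrt( 2 )/6,  sqrt( 2 ),pi,pi,sqrt( 10 ),4 , 94/9,71.62]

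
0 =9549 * 0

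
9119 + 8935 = 18054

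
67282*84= 5651688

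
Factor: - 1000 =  - 2^3*5^3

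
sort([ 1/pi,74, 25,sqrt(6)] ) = [1/pi, sqrt( 6),25,74 ]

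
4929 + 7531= 12460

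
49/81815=49/81815 = 0.00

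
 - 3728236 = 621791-4350027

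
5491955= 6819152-1327197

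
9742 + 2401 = 12143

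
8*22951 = 183608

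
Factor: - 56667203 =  - 56667203^1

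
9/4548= 3/1516 = 0.00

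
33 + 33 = 66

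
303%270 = 33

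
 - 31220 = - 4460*7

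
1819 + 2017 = 3836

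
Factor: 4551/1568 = 2^( - 5)*3^1*7^(-2 )*37^1*41^1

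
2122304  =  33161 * 64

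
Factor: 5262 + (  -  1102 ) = 2^6*5^1 * 13^1 = 4160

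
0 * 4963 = 0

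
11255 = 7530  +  3725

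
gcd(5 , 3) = 1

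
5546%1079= 151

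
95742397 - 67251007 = 28491390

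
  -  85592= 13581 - 99173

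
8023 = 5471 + 2552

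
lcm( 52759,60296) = 422072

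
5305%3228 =2077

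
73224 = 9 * 8136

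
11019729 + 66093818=77113547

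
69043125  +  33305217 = 102348342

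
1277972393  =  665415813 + 612556580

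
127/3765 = 127/3765 = 0.03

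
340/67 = 5  +  5/67 = 5.07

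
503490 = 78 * 6455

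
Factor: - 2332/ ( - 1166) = 2 = 2^1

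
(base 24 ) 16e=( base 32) MU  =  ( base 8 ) 1336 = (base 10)734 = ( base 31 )nl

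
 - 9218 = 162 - 9380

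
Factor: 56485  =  5^1*11^1*13^1*79^1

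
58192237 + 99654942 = 157847179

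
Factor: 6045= 3^1*5^1*13^1*31^1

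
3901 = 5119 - 1218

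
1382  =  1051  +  331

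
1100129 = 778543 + 321586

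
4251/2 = 2125 + 1/2 = 2125.50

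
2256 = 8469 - 6213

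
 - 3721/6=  - 3721/6 = - 620.17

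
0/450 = 0=0.00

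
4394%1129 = 1007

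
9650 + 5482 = 15132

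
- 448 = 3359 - 3807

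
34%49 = 34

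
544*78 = 42432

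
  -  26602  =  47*( - 566 )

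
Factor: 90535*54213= 4908173955 = 3^1 * 5^1*17^1 *19^1*953^1*1063^1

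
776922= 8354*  93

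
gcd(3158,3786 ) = 2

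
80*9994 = 799520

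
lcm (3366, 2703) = 178398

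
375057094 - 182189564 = 192867530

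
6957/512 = 6957/512 = 13.59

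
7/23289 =1/3327 = 0.00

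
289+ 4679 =4968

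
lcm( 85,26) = 2210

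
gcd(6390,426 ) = 426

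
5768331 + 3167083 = 8935414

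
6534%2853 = 828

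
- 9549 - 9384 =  - 18933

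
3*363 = 1089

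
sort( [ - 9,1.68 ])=[ - 9  ,  1.68] 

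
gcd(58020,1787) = 1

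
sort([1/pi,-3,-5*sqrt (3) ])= [ - 5*sqrt( 3), - 3, 1/pi] 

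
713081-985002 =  - 271921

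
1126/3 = 375+1/3 = 375.33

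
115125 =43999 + 71126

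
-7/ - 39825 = 7/39825 = 0.00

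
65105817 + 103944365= 169050182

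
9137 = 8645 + 492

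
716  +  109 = 825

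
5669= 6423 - 754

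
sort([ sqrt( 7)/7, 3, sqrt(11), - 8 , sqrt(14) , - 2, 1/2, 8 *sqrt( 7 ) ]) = [ - 8,  -  2, sqrt( 7)/7,  1/2, 3,sqrt(11) , sqrt( 14), 8*sqrt( 7) ] 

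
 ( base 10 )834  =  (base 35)NT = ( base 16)342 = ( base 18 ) 2a6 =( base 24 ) 1AI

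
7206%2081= 963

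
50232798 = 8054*6237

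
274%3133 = 274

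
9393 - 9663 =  - 270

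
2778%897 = 87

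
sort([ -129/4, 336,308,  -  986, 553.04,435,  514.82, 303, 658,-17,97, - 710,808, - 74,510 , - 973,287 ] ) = [ - 986,-973, - 710 ,- 74, - 129/4, - 17,97, 287, 303, 308,  336 , 435,510,  514.82,553.04, 658, 808 ] 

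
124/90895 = 124/90895 = 0.00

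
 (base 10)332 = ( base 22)F2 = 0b101001100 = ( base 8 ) 514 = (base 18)108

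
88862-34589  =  54273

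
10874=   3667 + 7207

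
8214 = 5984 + 2230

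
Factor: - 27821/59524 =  - 2^( - 2) *23^( - 1 ) * 43^1 = - 43/92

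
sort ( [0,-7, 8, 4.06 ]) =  [ - 7, 0, 4.06,8]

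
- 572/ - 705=572/705= 0.81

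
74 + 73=147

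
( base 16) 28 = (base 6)104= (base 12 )34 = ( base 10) 40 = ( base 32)18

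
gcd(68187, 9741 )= 9741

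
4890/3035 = 1+371/607 = 1.61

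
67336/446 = 33668/223 = 150.98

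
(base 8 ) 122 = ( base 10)82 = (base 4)1102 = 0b1010010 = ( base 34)2E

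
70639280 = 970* 72824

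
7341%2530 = 2281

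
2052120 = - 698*( - 2940) 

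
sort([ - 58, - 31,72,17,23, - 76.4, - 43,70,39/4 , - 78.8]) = [ - 78.8, - 76.4 , - 58, - 43, - 31,39/4, 17, 23,70 , 72 ]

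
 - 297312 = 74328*( - 4)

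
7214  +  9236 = 16450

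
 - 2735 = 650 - 3385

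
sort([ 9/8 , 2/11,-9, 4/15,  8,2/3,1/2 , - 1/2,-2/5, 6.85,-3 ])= [-9,-3 , - 1/2, - 2/5 , 2/11,4/15 , 1/2, 2/3 , 9/8, 6.85 , 8]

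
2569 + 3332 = 5901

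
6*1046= 6276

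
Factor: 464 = 2^4*29^1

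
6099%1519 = 23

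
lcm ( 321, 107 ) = 321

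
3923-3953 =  - 30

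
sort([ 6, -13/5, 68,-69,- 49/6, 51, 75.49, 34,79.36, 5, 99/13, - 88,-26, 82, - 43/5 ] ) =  [ - 88,-69 , - 26, - 43/5, - 49/6,  -  13/5, 5,6,  99/13, 34 , 51,68, 75.49, 79.36, 82]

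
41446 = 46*901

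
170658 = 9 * 18962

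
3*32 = 96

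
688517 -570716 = 117801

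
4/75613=4/75613 = 0.00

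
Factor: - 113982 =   -  2^1*3^1*11^2 * 157^1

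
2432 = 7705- 5273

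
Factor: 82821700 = 2^2*5^2*13^1 * 63709^1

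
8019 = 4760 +3259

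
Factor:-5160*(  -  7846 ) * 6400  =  259106304000 =2^12*3^1 * 5^3 * 43^1*3923^1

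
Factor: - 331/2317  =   - 1/7= - 7^(-1 ) 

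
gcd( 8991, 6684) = 3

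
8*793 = 6344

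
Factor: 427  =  7^1*61^1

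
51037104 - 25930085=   25107019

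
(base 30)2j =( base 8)117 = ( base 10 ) 79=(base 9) 87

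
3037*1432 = 4348984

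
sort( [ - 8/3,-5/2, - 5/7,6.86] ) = [ - 8/3, - 5/2,-5/7,6.86 ]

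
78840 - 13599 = 65241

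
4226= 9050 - 4824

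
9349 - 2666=6683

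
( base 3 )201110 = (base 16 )20d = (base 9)643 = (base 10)525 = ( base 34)FF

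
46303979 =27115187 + 19188792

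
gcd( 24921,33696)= 351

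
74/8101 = 74/8101 = 0.01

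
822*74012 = 60837864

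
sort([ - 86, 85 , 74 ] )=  [ - 86,74, 85]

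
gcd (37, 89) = 1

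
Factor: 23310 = 2^1 * 3^2 * 5^1*7^1*37^1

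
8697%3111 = 2475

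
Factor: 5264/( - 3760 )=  - 7/5 = - 5^( - 1) * 7^1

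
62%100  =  62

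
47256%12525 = 9681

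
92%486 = 92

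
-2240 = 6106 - 8346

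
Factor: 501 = 3^1*167^1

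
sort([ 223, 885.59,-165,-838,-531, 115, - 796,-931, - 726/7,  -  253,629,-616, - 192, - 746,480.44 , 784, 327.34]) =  [ - 931 , - 838, - 796, - 746, - 616 , - 531, - 253, - 192,-165, - 726/7, 115, 223,327.34 , 480.44,629,784,885.59 ] 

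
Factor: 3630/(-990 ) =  - 11/3 = - 3^ ( - 1)*11^1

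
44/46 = 22/23 = 0.96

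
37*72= 2664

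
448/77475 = 448/77475 = 0.01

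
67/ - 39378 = -67/39378 = -0.00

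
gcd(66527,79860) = 1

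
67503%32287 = 2929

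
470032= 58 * 8104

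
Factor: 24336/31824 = 13^1*17^( - 1 )  =  13/17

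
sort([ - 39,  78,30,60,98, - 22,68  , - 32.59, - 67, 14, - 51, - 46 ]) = [-67, - 51, - 46, - 39, - 32.59,-22 , 14,30,60 , 68, 78,98] 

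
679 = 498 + 181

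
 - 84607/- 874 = 96 + 37/46= 96.80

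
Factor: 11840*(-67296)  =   - 796784640 =- 2^11*3^1*5^1*37^1*701^1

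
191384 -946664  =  - 755280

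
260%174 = 86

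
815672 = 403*2024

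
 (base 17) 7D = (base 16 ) 84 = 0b10000100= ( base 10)132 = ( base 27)4O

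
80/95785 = 16/19157 =0.00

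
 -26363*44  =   - 1159972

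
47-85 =  -  38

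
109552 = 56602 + 52950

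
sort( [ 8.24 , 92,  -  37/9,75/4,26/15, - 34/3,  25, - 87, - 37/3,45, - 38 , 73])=[  -  87,-38, - 37/3 , - 34/3, - 37/9, 26/15, 8.24,75/4 , 25 , 45,73,92 ]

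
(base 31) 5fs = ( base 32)55I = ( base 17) 115B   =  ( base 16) 14B2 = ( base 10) 5298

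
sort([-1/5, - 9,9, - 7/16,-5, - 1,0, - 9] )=[ - 9,-9,- 5,  -  1, - 7/16, - 1/5,0 , 9]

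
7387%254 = 21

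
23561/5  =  23561/5  =  4712.20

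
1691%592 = 507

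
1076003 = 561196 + 514807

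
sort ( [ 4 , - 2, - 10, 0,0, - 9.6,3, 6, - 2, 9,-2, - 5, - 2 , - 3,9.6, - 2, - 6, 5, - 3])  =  [ - 10, - 9.6 , - 6, - 5, - 3, - 3, - 2,-2, - 2, - 2, - 2,0, 0, 3,4,5,6, 9,9.6 ]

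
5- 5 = 0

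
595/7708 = 595/7708=0.08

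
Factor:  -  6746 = -2^1*3373^1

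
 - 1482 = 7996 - 9478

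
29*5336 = 154744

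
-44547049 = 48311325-92858374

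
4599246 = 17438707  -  12839461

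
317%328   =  317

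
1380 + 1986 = 3366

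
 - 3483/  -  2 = 3483/2 = 1741.50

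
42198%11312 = 8262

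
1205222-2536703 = -1331481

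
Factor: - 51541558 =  -2^1*4391^1*5869^1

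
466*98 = 45668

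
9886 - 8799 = 1087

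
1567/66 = 23+49/66 = 23.74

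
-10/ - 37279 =10/37279 = 0.00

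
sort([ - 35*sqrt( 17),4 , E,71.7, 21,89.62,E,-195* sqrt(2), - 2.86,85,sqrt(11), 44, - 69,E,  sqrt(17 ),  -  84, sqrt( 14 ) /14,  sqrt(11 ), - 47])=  [ - 195*sqrt(2), -35*sqrt ( 17), - 84, - 69,  -  47, - 2.86,  sqrt(14 )/14,E,E,E, sqrt( 11 ), sqrt( 11),4,sqrt(17),21, 44, 71.7,85,89.62]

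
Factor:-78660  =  -2^2 *3^2*5^1*19^1* 23^1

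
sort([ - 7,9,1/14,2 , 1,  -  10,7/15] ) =[ - 10,  -  7, 1/14,7/15,1, 2 , 9] 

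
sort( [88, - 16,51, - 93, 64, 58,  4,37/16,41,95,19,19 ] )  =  [  -  93, - 16,  37/16,4,19,19 , 41, 51,58,64,88,95 ] 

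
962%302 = 56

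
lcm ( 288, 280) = 10080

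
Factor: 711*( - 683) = - 485613 =- 3^2*79^1*683^1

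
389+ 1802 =2191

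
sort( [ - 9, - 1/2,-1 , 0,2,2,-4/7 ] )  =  [ - 9,-1, - 4/7 ,  -  1/2,0, 2,2]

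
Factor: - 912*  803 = -732336=- 2^4*3^1*11^1 * 19^1*73^1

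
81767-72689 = 9078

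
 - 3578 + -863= - 4441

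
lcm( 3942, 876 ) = 7884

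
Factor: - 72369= - 3^2* 11^1 * 17^1*43^1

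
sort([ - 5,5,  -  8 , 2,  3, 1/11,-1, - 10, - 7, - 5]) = [ - 10,-8, - 7,-5, - 5, - 1 , 1/11, 2, 3, 5 ]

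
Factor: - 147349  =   - 29^1*5081^1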